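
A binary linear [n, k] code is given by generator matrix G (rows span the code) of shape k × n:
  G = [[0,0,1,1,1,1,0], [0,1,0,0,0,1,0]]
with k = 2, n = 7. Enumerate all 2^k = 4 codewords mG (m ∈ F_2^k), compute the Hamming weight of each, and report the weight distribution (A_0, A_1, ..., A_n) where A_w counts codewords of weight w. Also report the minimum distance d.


Weight distribution: A_0 = 1, A_2 = 1, A_4 = 2. Minimum distance d = 2.

Enumerate all 2^2 = 4 messages m ∈ F_2^2.
For each, compute codeword c = mG in F_2^7, then tally its weight.
  m = 00 → c = 0000000, weight = 0.
  m = 10 → c = 0011110, weight = 4.
  m = 01 → c = 0100010, weight = 2.
  m = 11 → c = 0111100, weight = 4.
Tally weights:
  weight 0: 1 codewords.
  weight 2: 1 codewords.
  weight 4: 2 codewords.
Minimum distance d = smallest w > 0 with A_w > 0 = 2.
Sanity: Σ A_w = 4 = 2^2 = 4 ✓.


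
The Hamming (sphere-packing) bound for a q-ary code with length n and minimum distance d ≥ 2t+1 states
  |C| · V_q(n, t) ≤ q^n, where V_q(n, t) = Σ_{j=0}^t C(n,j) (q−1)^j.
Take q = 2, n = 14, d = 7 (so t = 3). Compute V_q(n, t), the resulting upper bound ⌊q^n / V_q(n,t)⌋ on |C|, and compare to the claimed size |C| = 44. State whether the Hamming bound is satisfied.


V_q(n, t) = 470, q^n = 16384, Hamming bound = 34, |C| = 44 > bound (violated).

Step 1: Compute V_q(n, t) = Σ_{j=0}^3 C(n, j) (q−1)^j.
  j = 0: C(14,0)·(1)^0 = 1·1 = 1.
  j = 1: C(14,1)·(1)^1 = 14·1 = 14.
  j = 2: C(14,2)·(1)^2 = 91·1 = 91.
  j = 3: C(14,3)·(1)^3 = 364·1 = 364.
  V_q(n, t) = 1 + 14 + 91 + 364 = 470.
Step 2: q^n = 2^14 = 16384.
Step 3: Hamming bound ⌊q^n / V_q(n,t)⌋ = ⌊16384/470⌋ = 34.
Step 4: Compare |C| = 44 to 34: violated.
The claimed |C| lies above the Hamming bound, so no 2-ary code of length 14 with d ≥ 7 can have 44 codewords.


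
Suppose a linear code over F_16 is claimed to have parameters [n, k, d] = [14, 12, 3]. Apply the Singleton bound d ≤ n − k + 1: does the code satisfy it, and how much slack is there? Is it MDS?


Singleton RHS = n − k + 1 = 3, slack = 0, bound satisfied, MDS.

Singleton bound: d ≤ n − k + 1.
Here n = 14, k = 12, so n − k + 1 = 3.
Given d = 3, check d ≤ 3: YES.
Slack = (n − k + 1) − d = 0.
The code is MDS (slack = 0).
Description: the claimed parameters are [14, 12, 3]_16; such a code would be MDS (meets Singleton bound).


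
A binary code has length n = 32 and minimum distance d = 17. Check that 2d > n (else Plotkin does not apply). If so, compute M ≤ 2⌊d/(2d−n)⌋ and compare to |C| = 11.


Plotkin bound M ≤ 16; given |C| = 11 ≤ bound (satisfied).

Check applicability: 2d = 34, n = 32.
2d − n = 2 > 0, so Plotkin applies.
Compute d/(2d−n) = 17/2 ≈ 8.5000.
⌊d/(2d−n)⌋ = 8.
Plotkin bound: M ≤ 2·8 = 16.
Given |C| = 11, check: satisfied.
This |C| is below the Plotkin bound.


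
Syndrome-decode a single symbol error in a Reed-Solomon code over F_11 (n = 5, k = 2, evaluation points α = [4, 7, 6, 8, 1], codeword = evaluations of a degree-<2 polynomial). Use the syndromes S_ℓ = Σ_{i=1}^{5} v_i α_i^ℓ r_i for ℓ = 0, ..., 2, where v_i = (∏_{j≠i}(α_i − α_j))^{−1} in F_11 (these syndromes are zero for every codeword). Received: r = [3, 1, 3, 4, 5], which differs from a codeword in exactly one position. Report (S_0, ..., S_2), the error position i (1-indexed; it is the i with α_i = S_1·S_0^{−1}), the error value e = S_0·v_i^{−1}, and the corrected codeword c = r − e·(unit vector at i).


S = (3, 7, 9), error at position 3, error magnitude e = 5, c = [3, 1, 9, 4, 5].

Step 1: column multipliers v_i = (∏_{j≠i}(α_i − α_j))^{−1} mod 11.
  i = 1 (α = 4): (4−7)(4−6)(4−8)(4−1) = (−3)·(−2)·(−4)·3 = −72 ≡ 5, so v_1 = 5^{−1} = 9 (mod 11).
  i = 2 (α = 7): (7−4)(7−6)(7−8)(7−1) = 3·1·(−1)·6 = −18 ≡ 4, so v_2 = 4^{−1} = 3 (mod 11).
  i = 3 (α = 6): (6−4)(6−7)(6−8)(6−1) = 2·(−1)·(−2)·5 = 20 ≡ 9, so v_3 = 9^{−1} = 5 (mod 11).
  i = 4 (α = 8): (8−4)(8−7)(8−6)(8−1) = 4·1·2·7 = 56 ≡ 1, so v_4 = 1^{−1} = 1 (mod 11).
  i = 5 (α = 1): (1−4)(1−7)(1−6)(1−8) = (−3)·(−6)·(−5)·(−7) = 630 ≡ 3, so v_5 = 3^{−1} = 4 (mod 11).
  v = [9, 3, 5, 1, 4].
Step 2: syndromes of r = [3, 1, 3, 4, 5] (all sums mod 11).
  S_0 = Σ v_i r_i = 9·3 + 3·1 + 5·3 + 1·4 + 4·5 = 69 ≡ 3.
  S_1 = Σ v_i α_i r_i = 9·4·3 + 3·7·1 + 5·6·3 + 1·8·4 + 4·1·5 = 271 ≡ 7.
  α_i^2 mod 11 = [5, 5, 3, 9, 1].
  S_2 = Σ v_i α_i^2 r_i = 9·5·3 + 3·5·1 + 5·3·3 + 1·9·4 + 4·1·5 = 251 ≡ 9.
  S = (3, 7, 9) ≠ 0, so r is not a codeword (an error is present).
Step 3: locate the error. For a single error e at position i, S_ℓ = v_i·e·α_i^ℓ, so α_err = S_1/S_0.
  S_0^{−1} = 3^{−1} = 4 (mod 11), so α_err = 7·4 = 28 ≡ 6 = α_3. Error position i = 3.
  Consistency check: S_2/S_1 = 9·8 = 72 ≡ 6 = α_err ✓ (single-error assumption holds).
Step 4: error magnitude e = S_0/v_3 = S_0·∏_{j≠3}(α_3 − α_j) = 3·9 = 27 ≡ 5 (mod 11).
Step 5: correct position 3: c_3 = r_3 − e = 3 − 5 ≡ 9 (mod 11). Hence c = [3, 1, 9, 4, 5].
  Check: interpolating c through the α_i gives m(x) = 2 + 3·x (degree < 2) with m(α_i) = c_i for every i, so c is indeed a codeword.


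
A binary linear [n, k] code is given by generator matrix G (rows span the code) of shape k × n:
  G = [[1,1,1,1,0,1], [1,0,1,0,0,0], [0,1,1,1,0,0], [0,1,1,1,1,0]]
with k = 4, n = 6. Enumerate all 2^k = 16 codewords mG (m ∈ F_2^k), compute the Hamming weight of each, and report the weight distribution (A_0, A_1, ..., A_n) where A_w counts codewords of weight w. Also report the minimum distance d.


Weight distribution: A_0 = 1, A_1 = 1, A_2 = 3, A_3 = 6, A_4 = 3, A_5 = 1, A_6 = 1. Minimum distance d = 1.

Enumerate all 2^4 = 16 messages m ∈ F_2^4.
For each, compute codeword c = mG in F_2^6, then tally its weight.
  m = 0000 → c = 000000, weight = 0.
  m = 1000 → c = 111101, weight = 5.
  m = 0100 → c = 101000, weight = 2.
  m = 1100 → c = 010101, weight = 3.
  m = 0010 → c = 011100, weight = 3.
  m = 1010 → c = 100001, weight = 2.
  m = 0110 → c = 110100, weight = 3.
  m = 1110 → c = 001001, weight = 2.
  m = 0001 → c = 011110, weight = 4.
  m = 1001 → c = 100011, weight = 3.
  m = 0101 → c = 110110, weight = 4.
  m = 1101 → c = 001011, weight = 3.
  m = 0011 → c = 000010, weight = 1.
  m = 1011 → c = 111111, weight = 6.
  m = 0111 → c = 101010, weight = 3.
  m = 1111 → c = 010111, weight = 4.
Tally weights:
  weight 0: 1 codewords.
  weight 1: 1 codewords.
  weight 2: 3 codewords.
  weight 3: 6 codewords.
  weight 4: 3 codewords.
  weight 5: 1 codewords.
  weight 6: 1 codewords.
Minimum distance d = smallest w > 0 with A_w > 0 = 1.
Sanity: Σ A_w = 16 = 2^4 = 16 ✓.


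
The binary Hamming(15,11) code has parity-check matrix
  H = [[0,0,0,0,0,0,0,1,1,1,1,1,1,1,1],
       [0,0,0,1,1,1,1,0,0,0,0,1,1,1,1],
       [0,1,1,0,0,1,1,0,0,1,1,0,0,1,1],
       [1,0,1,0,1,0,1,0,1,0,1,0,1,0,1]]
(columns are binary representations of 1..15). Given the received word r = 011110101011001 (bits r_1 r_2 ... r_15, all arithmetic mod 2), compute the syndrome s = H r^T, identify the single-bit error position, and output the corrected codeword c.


s = (0, 1, 1, 0)^T, error position = 6, corrected codeword c = 011111101011001

Compute s = H r^T mod 2 one row at a time:
  s_1 = 0 + 1 + 0 + 1 + 1 + 0 + 0 + 1 = 4 ≡ 0 (mod 2).
  s_2 = 1 + 1 + 0 + 1 + 1 + 0 + 0 + 1 = 5 ≡ 1 (mod 2).
  s_3 = 1 + 1 + 0 + 1 + 0 + 1 + 0 + 1 = 5 ≡ 1 (mod 2).
  s_4 = 0 + 1 + 1 + 1 + 1 + 1 + 0 + 1 = 6 ≡ 0 (mod 2).
s = (0, 1, 1, 0)^T — this equals column 6 of H (binary 0110), so error is at position 6.
Correct: flip bit 6 of r = 011110101011001 to get c = 011111101011001.


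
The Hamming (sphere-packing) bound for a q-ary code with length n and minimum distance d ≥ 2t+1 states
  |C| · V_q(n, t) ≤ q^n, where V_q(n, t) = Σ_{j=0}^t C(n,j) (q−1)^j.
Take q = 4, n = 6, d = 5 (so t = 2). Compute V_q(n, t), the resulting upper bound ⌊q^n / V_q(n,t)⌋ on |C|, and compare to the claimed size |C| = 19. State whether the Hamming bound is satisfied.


V_q(n, t) = 154, q^n = 4096, Hamming bound = 26, |C| = 19 ≤ bound (satisfied).

Step 1: Compute V_q(n, t) = Σ_{j=0}^2 C(n, j) (q−1)^j.
  j = 0: C(6,0)·(3)^0 = 1·1 = 1.
  j = 1: C(6,1)·(3)^1 = 6·3 = 18.
  j = 2: C(6,2)·(3)^2 = 15·9 = 135.
  V_q(n, t) = 1 + 18 + 135 = 154.
Step 2: q^n = 4^6 = 4096.
Step 3: Hamming bound ⌊q^n / V_q(n,t)⌋ = ⌊4096/154⌋ = 26.
Step 4: Compare |C| = 19 to 26: satisfied.
The claimed |C| lies below the Hamming bound.


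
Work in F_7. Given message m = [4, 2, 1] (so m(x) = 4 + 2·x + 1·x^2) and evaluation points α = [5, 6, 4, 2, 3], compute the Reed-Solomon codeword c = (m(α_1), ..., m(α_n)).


c = [4, 3, 0, 5, 5]

Message polynomial: m(x) = 4 + 2·x + 1·x^2 (mod 7).
For each evaluation point α_i, compute m(α_i) mod 7:
  α_1 = 5: Horner steps 1 → 0 → 4, so m(5) = 4.
  α_2 = 6: Horner steps 1 → 1 → 3, so m(6) = 3.
  α_3 = 4: Horner steps 1 → 6 → 0, so m(4) = 0.
  α_4 = 2: Horner steps 1 → 4 → 5, so m(2) = 5.
  α_5 = 3: Horner steps 1 → 5 → 5, so m(3) = 5.
Codeword c = [4, 3, 0, 5, 5] ∈ F_7^5.


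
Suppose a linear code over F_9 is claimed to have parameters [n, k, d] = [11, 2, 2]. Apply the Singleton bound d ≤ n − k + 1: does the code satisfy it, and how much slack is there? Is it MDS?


Singleton RHS = n − k + 1 = 10, slack = 8, bound satisfied, not MDS.

Singleton bound: d ≤ n − k + 1.
Here n = 11, k = 2, so n − k + 1 = 10.
Given d = 2, check d ≤ 10: YES.
Slack = (n − k + 1) − d = 8.
The code is NOT MDS (slack = 8 > 0).
Description: the claimed parameters are [11, 2, 2]_9; such a code would be non-MDS.


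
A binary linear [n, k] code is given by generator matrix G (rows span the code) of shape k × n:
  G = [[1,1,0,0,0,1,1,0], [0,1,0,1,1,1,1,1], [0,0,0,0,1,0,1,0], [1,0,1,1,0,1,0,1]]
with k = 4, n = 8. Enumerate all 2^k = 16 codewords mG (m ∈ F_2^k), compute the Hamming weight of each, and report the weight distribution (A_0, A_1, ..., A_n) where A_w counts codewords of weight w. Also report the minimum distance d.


Weight distribution: A_0 = 1, A_2 = 1, A_3 = 3, A_4 = 5, A_5 = 4, A_6 = 1, A_7 = 1. Minimum distance d = 2.

Enumerate all 2^4 = 16 messages m ∈ F_2^4.
For each, compute codeword c = mG in F_2^8, then tally its weight.
  m = 0000 → c = 00000000, weight = 0.
  m = 1000 → c = 11000110, weight = 4.
  m = 0100 → c = 01011111, weight = 6.
  m = 1100 → c = 10011001, weight = 4.
  m = 0010 → c = 00001010, weight = 2.
  m = 1010 → c = 11001100, weight = 4.
  m = 0110 → c = 01010101, weight = 4.
  m = 1110 → c = 10010011, weight = 4.
  m = 0001 → c = 10110101, weight = 5.
  m = 1001 → c = 01110011, weight = 5.
  m = 0101 → c = 11101010, weight = 5.
  m = 1101 → c = 00101100, weight = 3.
  m = 0011 → c = 10111111, weight = 7.
  m = 1011 → c = 01111001, weight = 5.
  m = 0111 → c = 11100000, weight = 3.
  m = 1111 → c = 00100110, weight = 3.
Tally weights:
  weight 0: 1 codewords.
  weight 2: 1 codewords.
  weight 3: 3 codewords.
  weight 4: 5 codewords.
  weight 5: 4 codewords.
  weight 6: 1 codewords.
  weight 7: 1 codewords.
Minimum distance d = smallest w > 0 with A_w > 0 = 2.
Sanity: Σ A_w = 16 = 2^4 = 16 ✓.


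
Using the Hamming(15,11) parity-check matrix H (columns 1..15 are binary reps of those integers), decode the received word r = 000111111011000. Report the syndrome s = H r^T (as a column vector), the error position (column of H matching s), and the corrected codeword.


s = (0, 1, 1, 0)^T, error position = 6, corrected codeword c = 000110111011000

Compute s = H r^T mod 2 one row at a time:
  s_1 = 1 + 1 + 0 + 1 + 1 + 0 + 0 + 0 = 4 ≡ 0 (mod 2).
  s_2 = 1 + 1 + 1 + 1 + 1 + 0 + 0 + 0 = 5 ≡ 1 (mod 2).
  s_3 = 0 + 0 + 1 + 1 + 0 + 1 + 0 + 0 = 3 ≡ 1 (mod 2).
  s_4 = 0 + 0 + 1 + 1 + 1 + 1 + 0 + 0 = 4 ≡ 0 (mod 2).
s = (0, 1, 1, 0)^T — this equals column 6 of H (binary 0110), so error is at position 6.
Correct: flip bit 6 of r = 000111111011000 to get c = 000110111011000.


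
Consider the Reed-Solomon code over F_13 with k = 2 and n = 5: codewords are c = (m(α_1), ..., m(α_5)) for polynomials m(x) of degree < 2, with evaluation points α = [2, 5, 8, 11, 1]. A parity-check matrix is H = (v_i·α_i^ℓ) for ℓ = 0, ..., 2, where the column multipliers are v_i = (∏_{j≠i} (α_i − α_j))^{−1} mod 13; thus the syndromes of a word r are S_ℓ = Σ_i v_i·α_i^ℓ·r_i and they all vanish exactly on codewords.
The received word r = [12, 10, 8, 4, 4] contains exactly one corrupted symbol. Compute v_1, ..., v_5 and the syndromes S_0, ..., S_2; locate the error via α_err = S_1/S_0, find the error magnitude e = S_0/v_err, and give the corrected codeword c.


S = (3, 7, 12), error at position 4, error magnitude e = 11, c = [12, 10, 8, 6, 4].

Step 1: column multipliers v_i = (∏_{j≠i}(α_i − α_j))^{−1} mod 13.
  i = 1 (α = 2): (2−5)(2−8)(2−11)(2−1) = (−3)·(−6)·(−9)·1 = −162 ≡ 7, so v_1 = 7^{−1} = 2 (mod 13).
  i = 2 (α = 5): (5−2)(5−8)(5−11)(5−1) = 3·(−3)·(−6)·4 = 216 ≡ 8, so v_2 = 8^{−1} = 5 (mod 13).
  i = 3 (α = 8): (8−2)(8−5)(8−11)(8−1) = 6·3·(−3)·7 = −378 ≡ 12, so v_3 = 12^{−1} = 12 (mod 13).
  i = 4 (α = 11): (11−2)(11−5)(11−8)(11−1) = 9·6·3·10 = 1620 ≡ 8, so v_4 = 8^{−1} = 5 (mod 13).
  i = 5 (α = 1): (1−2)(1−5)(1−8)(1−11) = (−1)·(−4)·(−7)·(−10) = 280 ≡ 7, so v_5 = 7^{−1} = 2 (mod 13).
  v = [2, 5, 12, 5, 2].
Step 2: syndromes of r = [12, 10, 8, 4, 4] (all sums mod 13).
  S_0 = Σ v_i r_i = 2·12 + 5·10 + 12·8 + 5·4 + 2·4 = 198 ≡ 3.
  S_1 = Σ v_i α_i r_i = 2·2·12 + 5·5·10 + 12·8·8 + 5·11·4 + 2·1·4 = 1294 ≡ 7.
  α_i^2 mod 13 = [4, 12, 12, 4, 1].
  S_2 = Σ v_i α_i^2 r_i = 2·4·12 + 5·12·10 + 12·12·8 + 5·4·4 + 2·1·4 = 1936 ≡ 12.
  S = (3, 7, 12) ≠ 0, so r is not a codeword (an error is present).
Step 3: locate the error. For a single error e at position i, S_ℓ = v_i·e·α_i^ℓ, so α_err = S_1/S_0.
  S_0^{−1} = 3^{−1} = 9 (mod 13), so α_err = 7·9 = 63 ≡ 11 = α_4. Error position i = 4.
  Consistency check: S_2/S_1 = 12·2 = 24 ≡ 11 = α_err ✓ (single-error assumption holds).
Step 4: error magnitude e = S_0/v_4 = S_0·∏_{j≠4}(α_4 − α_j) = 3·8 = 24 ≡ 11 (mod 13).
Step 5: correct position 4: c_4 = r_4 − e = 4 − 11 ≡ 6 (mod 13). Hence c = [12, 10, 8, 6, 4].
  Check: interpolating c through the α_i gives m(x) = 9 + 8·x (degree < 2) with m(α_i) = c_i for every i, so c is indeed a codeword.


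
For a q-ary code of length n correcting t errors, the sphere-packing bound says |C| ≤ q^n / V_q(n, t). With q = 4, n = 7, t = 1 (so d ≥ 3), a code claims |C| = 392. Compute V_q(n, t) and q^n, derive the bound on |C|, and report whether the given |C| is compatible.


V_q(n, t) = 22, q^n = 16384, Hamming bound = 744, |C| = 392 ≤ bound (satisfied).

Step 1: Compute V_q(n, t) = Σ_{j=0}^1 C(n, j) (q−1)^j.
  j = 0: C(7,0)·(3)^0 = 1·1 = 1.
  j = 1: C(7,1)·(3)^1 = 7·3 = 21.
  V_q(n, t) = 1 + 21 = 22.
Step 2: q^n = 4^7 = 16384.
Step 3: Hamming bound ⌊q^n / V_q(n,t)⌋ = ⌊16384/22⌋ = 744.
Step 4: Compare |C| = 392 to 744: satisfied.
The claimed |C| lies below the Hamming bound.


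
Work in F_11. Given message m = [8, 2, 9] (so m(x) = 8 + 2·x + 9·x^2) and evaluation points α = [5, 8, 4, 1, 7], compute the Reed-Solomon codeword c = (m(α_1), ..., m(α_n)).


c = [1, 6, 6, 8, 1]

Message polynomial: m(x) = 8 + 2·x + 9·x^2 (mod 11).
For each evaluation point α_i, compute m(α_i) mod 11:
  α_1 = 5: Horner steps 9 → 3 → 1, so m(5) = 1.
  α_2 = 8: Horner steps 9 → 8 → 6, so m(8) = 6.
  α_3 = 4: Horner steps 9 → 5 → 6, so m(4) = 6.
  α_4 = 1: Horner steps 9 → 0 → 8, so m(1) = 8.
  α_5 = 7: Horner steps 9 → 10 → 1, so m(7) = 1.
Codeword c = [1, 6, 6, 8, 1] ∈ F_11^5.


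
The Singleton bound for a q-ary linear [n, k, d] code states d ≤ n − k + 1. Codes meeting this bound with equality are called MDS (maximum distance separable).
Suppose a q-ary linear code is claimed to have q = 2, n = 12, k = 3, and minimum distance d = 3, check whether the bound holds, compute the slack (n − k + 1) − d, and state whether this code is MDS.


Singleton RHS = n − k + 1 = 10, slack = 7, bound satisfied, not MDS.

Singleton bound: d ≤ n − k + 1.
Here n = 12, k = 3, so n − k + 1 = 10.
Given d = 3, check d ≤ 10: YES.
Slack = (n − k + 1) − d = 7.
The code is NOT MDS (slack = 7 > 0).
Description: the claimed parameters are [12, 3, 3]_2; such a code would be non-MDS.


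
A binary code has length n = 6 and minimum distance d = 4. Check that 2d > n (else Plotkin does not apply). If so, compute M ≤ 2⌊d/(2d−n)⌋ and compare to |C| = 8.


Plotkin bound M ≤ 4; given |C| = 8 > bound (violated).

Check applicability: 2d = 8, n = 6.
2d − n = 2 > 0, so Plotkin applies.
Compute d/(2d−n) = 4/2 ≈ 2.0000.
⌊d/(2d−n)⌋ = 2.
Plotkin bound: M ≤ 2·2 = 4.
Given |C| = 8, check: VIOLATED.
This |C| is above the Plotkin bound, so no binary code with n = 6, d = 4 and 8 codewords exists.


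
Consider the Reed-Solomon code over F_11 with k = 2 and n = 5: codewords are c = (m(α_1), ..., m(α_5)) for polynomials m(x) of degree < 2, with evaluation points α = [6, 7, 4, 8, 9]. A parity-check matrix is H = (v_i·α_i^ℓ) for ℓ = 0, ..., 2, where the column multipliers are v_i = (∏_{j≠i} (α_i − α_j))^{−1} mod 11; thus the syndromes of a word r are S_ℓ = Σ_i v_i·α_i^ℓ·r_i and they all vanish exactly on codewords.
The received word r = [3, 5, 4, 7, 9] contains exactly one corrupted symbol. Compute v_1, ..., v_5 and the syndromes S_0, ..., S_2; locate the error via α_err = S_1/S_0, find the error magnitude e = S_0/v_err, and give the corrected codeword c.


S = (6, 2, 8), error at position 3, error magnitude e = 5, c = [3, 5, 10, 7, 9].

Step 1: column multipliers v_i = (∏_{j≠i}(α_i − α_j))^{−1} mod 11.
  i = 1 (α = 6): (6−7)(6−4)(6−8)(6−9) = (−1)·2·(−2)·(−3) = −12 ≡ 10, so v_1 = 10^{−1} = 10 (mod 11).
  i = 2 (α = 7): (7−6)(7−4)(7−8)(7−9) = 1·3·(−1)·(−2) = 6 ≡ 6, so v_2 = 6^{−1} = 2 (mod 11).
  i = 3 (α = 4): (4−6)(4−7)(4−8)(4−9) = (−2)·(−3)·(−4)·(−5) = 120 ≡ 10, so v_3 = 10^{−1} = 10 (mod 11).
  i = 4 (α = 8): (8−6)(8−7)(8−4)(8−9) = 2·1·4·(−1) = −8 ≡ 3, so v_4 = 3^{−1} = 4 (mod 11).
  i = 5 (α = 9): (9−6)(9−7)(9−4)(9−8) = 3·2·5·1 = 30 ≡ 8, so v_5 = 8^{−1} = 7 (mod 11).
  v = [10, 2, 10, 4, 7].
Step 2: syndromes of r = [3, 5, 4, 7, 9] (all sums mod 11).
  S_0 = Σ v_i r_i = 10·3 + 2·5 + 10·4 + 4·7 + 7·9 = 171 ≡ 6.
  S_1 = Σ v_i α_i r_i = 10·6·3 + 2·7·5 + 10·4·4 + 4·8·7 + 7·9·9 = 1201 ≡ 2.
  α_i^2 mod 11 = [3, 5, 5, 9, 4].
  S_2 = Σ v_i α_i^2 r_i = 10·3·3 + 2·5·5 + 10·5·4 + 4·9·7 + 7·4·9 = 844 ≡ 8.
  S = (6, 2, 8) ≠ 0, so r is not a codeword (an error is present).
Step 3: locate the error. For a single error e at position i, S_ℓ = v_i·e·α_i^ℓ, so α_err = S_1/S_0.
  S_0^{−1} = 6^{−1} = 2 (mod 11), so α_err = 2·2 = 4 ≡ 4 = α_3. Error position i = 3.
  Consistency check: S_2/S_1 = 8·6 = 48 ≡ 4 = α_err ✓ (single-error assumption holds).
Step 4: error magnitude e = S_0/v_3 = S_0·∏_{j≠3}(α_3 − α_j) = 6·10 = 60 ≡ 5 (mod 11).
Step 5: correct position 3: c_3 = r_3 − e = 4 − 5 ≡ 10 (mod 11). Hence c = [3, 5, 10, 7, 9].
  Check: interpolating c through the α_i gives m(x) = 2 + 2·x (degree < 2) with m(α_i) = c_i for every i, so c is indeed a codeword.


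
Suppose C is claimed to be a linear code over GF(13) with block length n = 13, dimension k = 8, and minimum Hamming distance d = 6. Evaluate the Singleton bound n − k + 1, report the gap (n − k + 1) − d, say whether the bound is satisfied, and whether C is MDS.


Singleton RHS = n − k + 1 = 6, slack = 0, bound satisfied, MDS.

Singleton bound: d ≤ n − k + 1.
Here n = 13, k = 8, so n − k + 1 = 6.
Given d = 6, check d ≤ 6: YES.
Slack = (n − k + 1) − d = 0.
The code is MDS (slack = 0).
Description: the claimed parameters are [13, 8, 6]_13; such a code would be MDS (meets Singleton bound).


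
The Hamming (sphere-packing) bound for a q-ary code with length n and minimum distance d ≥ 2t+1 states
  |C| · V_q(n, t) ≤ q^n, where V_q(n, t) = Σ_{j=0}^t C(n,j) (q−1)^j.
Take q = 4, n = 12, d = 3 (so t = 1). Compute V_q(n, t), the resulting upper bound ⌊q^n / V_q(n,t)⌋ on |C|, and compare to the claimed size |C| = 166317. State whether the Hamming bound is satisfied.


V_q(n, t) = 37, q^n = 16777216, Hamming bound = 453438, |C| = 166317 ≤ bound (satisfied).

Step 1: Compute V_q(n, t) = Σ_{j=0}^1 C(n, j) (q−1)^j.
  j = 0: C(12,0)·(3)^0 = 1·1 = 1.
  j = 1: C(12,1)·(3)^1 = 12·3 = 36.
  V_q(n, t) = 1 + 36 = 37.
Step 2: q^n = 4^12 = 16777216.
Step 3: Hamming bound ⌊q^n / V_q(n,t)⌋ = ⌊16777216/37⌋ = 453438.
Step 4: Compare |C| = 166317 to 453438: satisfied.
The claimed |C| lies below the Hamming bound.


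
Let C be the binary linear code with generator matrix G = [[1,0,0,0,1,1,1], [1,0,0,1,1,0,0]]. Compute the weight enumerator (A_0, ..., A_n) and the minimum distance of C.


Weight distribution: A_0 = 1, A_3 = 2, A_4 = 1. Minimum distance d = 3.

Enumerate all 2^2 = 4 messages m ∈ F_2^2.
For each, compute codeword c = mG in F_2^7, then tally its weight.
  m = 00 → c = 0000000, weight = 0.
  m = 10 → c = 1000111, weight = 4.
  m = 01 → c = 1001100, weight = 3.
  m = 11 → c = 0001011, weight = 3.
Tally weights:
  weight 0: 1 codewords.
  weight 3: 2 codewords.
  weight 4: 1 codewords.
Minimum distance d = smallest w > 0 with A_w > 0 = 3.
Sanity: Σ A_w = 4 = 2^2 = 4 ✓.


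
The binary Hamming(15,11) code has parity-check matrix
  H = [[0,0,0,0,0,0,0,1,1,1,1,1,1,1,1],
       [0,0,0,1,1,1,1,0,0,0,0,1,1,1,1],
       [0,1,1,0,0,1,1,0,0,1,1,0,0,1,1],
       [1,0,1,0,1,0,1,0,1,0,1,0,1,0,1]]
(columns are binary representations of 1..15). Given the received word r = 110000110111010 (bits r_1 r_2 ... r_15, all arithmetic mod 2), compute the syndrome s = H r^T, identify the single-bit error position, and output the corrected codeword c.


s = (1, 1, 1, 1)^T, error position = 15, corrected codeword c = 110000110111011

Compute s = H r^T mod 2 one row at a time:
  s_1 = 1 + 0 + 1 + 1 + 1 + 0 + 1 + 0 = 5 ≡ 1 (mod 2).
  s_2 = 0 + 0 + 0 + 1 + 1 + 0 + 1 + 0 = 3 ≡ 1 (mod 2).
  s_3 = 1 + 0 + 0 + 1 + 1 + 1 + 1 + 0 = 5 ≡ 1 (mod 2).
  s_4 = 1 + 0 + 0 + 1 + 0 + 1 + 0 + 0 = 3 ≡ 1 (mod 2).
s = (1, 1, 1, 1)^T — this equals column 15 of H (binary 1111), so error is at position 15.
Correct: flip bit 15 of r = 110000110111010 to get c = 110000110111011.


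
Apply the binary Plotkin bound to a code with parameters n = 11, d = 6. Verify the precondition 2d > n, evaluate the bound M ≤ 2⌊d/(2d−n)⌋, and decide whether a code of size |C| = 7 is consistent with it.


Plotkin bound M ≤ 12; given |C| = 7 ≤ bound (satisfied).

Check applicability: 2d = 12, n = 11.
2d − n = 1 > 0, so Plotkin applies.
Compute d/(2d−n) = 6/1 ≈ 6.0000.
⌊d/(2d−n)⌋ = 6.
Plotkin bound: M ≤ 2·6 = 12.
Given |C| = 7, check: satisfied.
This |C| is below the Plotkin bound.


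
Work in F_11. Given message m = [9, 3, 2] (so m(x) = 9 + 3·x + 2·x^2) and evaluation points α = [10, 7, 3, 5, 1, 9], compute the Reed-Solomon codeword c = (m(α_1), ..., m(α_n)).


c = [8, 7, 3, 8, 3, 0]

Message polynomial: m(x) = 9 + 3·x + 2·x^2 (mod 11).
For each evaluation point α_i, compute m(α_i) mod 11:
  α_1 = 10: Horner steps 2 → 1 → 8, so m(10) = 8.
  α_2 = 7: Horner steps 2 → 6 → 7, so m(7) = 7.
  α_3 = 3: Horner steps 2 → 9 → 3, so m(3) = 3.
  α_4 = 5: Horner steps 2 → 2 → 8, so m(5) = 8.
  α_5 = 1: Horner steps 2 → 5 → 3, so m(1) = 3.
  α_6 = 9: Horner steps 2 → 10 → 0, so m(9) = 0.
Codeword c = [8, 7, 3, 8, 3, 0] ∈ F_11^6.


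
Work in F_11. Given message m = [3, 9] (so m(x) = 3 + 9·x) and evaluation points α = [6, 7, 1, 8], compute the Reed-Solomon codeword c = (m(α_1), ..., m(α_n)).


c = [2, 0, 1, 9]

Message polynomial: m(x) = 3 + 9·x (mod 11).
For each evaluation point α_i, compute m(α_i) mod 11:
  α_1 = 6: Horner steps 9 → 2, so m(6) = 2.
  α_2 = 7: Horner steps 9 → 0, so m(7) = 0.
  α_3 = 1: Horner steps 9 → 1, so m(1) = 1.
  α_4 = 8: Horner steps 9 → 9, so m(8) = 9.
Codeword c = [2, 0, 1, 9] ∈ F_11^4.


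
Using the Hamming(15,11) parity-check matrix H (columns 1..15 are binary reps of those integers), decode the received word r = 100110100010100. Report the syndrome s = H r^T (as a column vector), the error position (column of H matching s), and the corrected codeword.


s = (0, 0, 0, 1)^T, error position = 1, corrected codeword c = 000110100010100

Compute s = H r^T mod 2 one row at a time:
  s_1 = 0 + 0 + 0 + 1 + 0 + 1 + 0 + 0 = 2 ≡ 0 (mod 2).
  s_2 = 1 + 1 + 0 + 1 + 0 + 1 + 0 + 0 = 4 ≡ 0 (mod 2).
  s_3 = 0 + 0 + 0 + 1 + 0 + 1 + 0 + 0 = 2 ≡ 0 (mod 2).
  s_4 = 1 + 0 + 1 + 1 + 0 + 1 + 1 + 0 = 5 ≡ 1 (mod 2).
s = (0, 0, 0, 1)^T — this equals column 1 of H (binary 0001), so error is at position 1.
Correct: flip bit 1 of r = 100110100010100 to get c = 000110100010100.


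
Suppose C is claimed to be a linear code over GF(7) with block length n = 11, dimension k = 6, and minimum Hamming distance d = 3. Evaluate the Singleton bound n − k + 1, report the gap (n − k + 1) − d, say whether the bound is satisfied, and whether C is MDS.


Singleton RHS = n − k + 1 = 6, slack = 3, bound satisfied, not MDS.

Singleton bound: d ≤ n − k + 1.
Here n = 11, k = 6, so n − k + 1 = 6.
Given d = 3, check d ≤ 6: YES.
Slack = (n − k + 1) − d = 3.
The code is NOT MDS (slack = 3 > 0).
Description: the claimed parameters are [11, 6, 3]_7; such a code would be non-MDS.


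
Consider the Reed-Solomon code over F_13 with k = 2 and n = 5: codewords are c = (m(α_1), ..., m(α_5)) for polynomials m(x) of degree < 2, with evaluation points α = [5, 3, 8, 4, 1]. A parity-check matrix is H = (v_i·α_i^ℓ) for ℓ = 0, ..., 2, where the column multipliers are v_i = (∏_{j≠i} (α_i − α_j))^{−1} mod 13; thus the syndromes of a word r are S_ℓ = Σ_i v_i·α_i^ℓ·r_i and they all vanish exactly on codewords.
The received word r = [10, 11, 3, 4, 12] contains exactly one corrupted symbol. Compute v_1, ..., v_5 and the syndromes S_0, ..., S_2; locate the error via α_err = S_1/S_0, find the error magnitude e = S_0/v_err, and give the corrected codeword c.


S = (10, 2, 3), error at position 3, error magnitude e = 1, c = [10, 11, 2, 4, 12].

Step 1: column multipliers v_i = (∏_{j≠i}(α_i − α_j))^{−1} mod 13.
  i = 1 (α = 5): (5−3)(5−8)(5−4)(5−1) = 2·(−3)·1·4 = −24 ≡ 2, so v_1 = 2^{−1} = 7 (mod 13).
  i = 2 (α = 3): (3−5)(3−8)(3−4)(3−1) = (−2)·(−5)·(−1)·2 = −20 ≡ 6, so v_2 = 6^{−1} = 11 (mod 13).
  i = 3 (α = 8): (8−5)(8−3)(8−4)(8−1) = 3·5·4·7 = 420 ≡ 4, so v_3 = 4^{−1} = 10 (mod 13).
  i = 4 (α = 4): (4−5)(4−3)(4−8)(4−1) = (−1)·1·(−4)·3 = 12 ≡ 12, so v_4 = 12^{−1} = 12 (mod 13).
  i = 5 (α = 1): (1−5)(1−3)(1−8)(1−4) = (−4)·(−2)·(−7)·(−3) = 168 ≡ 12, so v_5 = 12^{−1} = 12 (mod 13).
  v = [7, 11, 10, 12, 12].
Step 2: syndromes of r = [10, 11, 3, 4, 12] (all sums mod 13).
  S_0 = Σ v_i r_i = 7·10 + 11·11 + 10·3 + 12·4 + 12·12 = 413 ≡ 10.
  S_1 = Σ v_i α_i r_i = 7·5·10 + 11·3·11 + 10·8·3 + 12·4·4 + 12·1·12 = 1289 ≡ 2.
  α_i^2 mod 13 = [12, 9, 12, 3, 1].
  S_2 = Σ v_i α_i^2 r_i = 7·12·10 + 11·9·11 + 10·12·3 + 12·3·4 + 12·1·12 = 2577 ≡ 3.
  S = (10, 2, 3) ≠ 0, so r is not a codeword (an error is present).
Step 3: locate the error. For a single error e at position i, S_ℓ = v_i·e·α_i^ℓ, so α_err = S_1/S_0.
  S_0^{−1} = 10^{−1} = 4 (mod 13), so α_err = 2·4 = 8 ≡ 8 = α_3. Error position i = 3.
  Consistency check: S_2/S_1 = 3·7 = 21 ≡ 8 = α_err ✓ (single-error assumption holds).
Step 4: error magnitude e = S_0/v_3 = S_0·∏_{j≠3}(α_3 − α_j) = 10·4 = 40 ≡ 1 (mod 13).
Step 5: correct position 3: c_3 = r_3 − e = 3 − 1 ≡ 2 (mod 13). Hence c = [10, 11, 2, 4, 12].
  Check: interpolating c through the α_i gives m(x) = 6 + 6·x (degree < 2) with m(α_i) = c_i for every i, so c is indeed a codeword.


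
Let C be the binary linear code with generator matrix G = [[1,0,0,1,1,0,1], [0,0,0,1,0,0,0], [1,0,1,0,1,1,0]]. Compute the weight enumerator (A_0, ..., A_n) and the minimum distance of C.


Weight distribution: A_0 = 1, A_1 = 1, A_3 = 2, A_4 = 3, A_5 = 1. Minimum distance d = 1.

Enumerate all 2^3 = 8 messages m ∈ F_2^3.
For each, compute codeword c = mG in F_2^7, then tally its weight.
  m = 000 → c = 0000000, weight = 0.
  m = 100 → c = 1001101, weight = 4.
  m = 010 → c = 0001000, weight = 1.
  m = 110 → c = 1000101, weight = 3.
  m = 001 → c = 1010110, weight = 4.
  m = 101 → c = 0011011, weight = 4.
  m = 011 → c = 1011110, weight = 5.
  m = 111 → c = 0010011, weight = 3.
Tally weights:
  weight 0: 1 codewords.
  weight 1: 1 codewords.
  weight 3: 2 codewords.
  weight 4: 3 codewords.
  weight 5: 1 codewords.
Minimum distance d = smallest w > 0 with A_w > 0 = 1.
Sanity: Σ A_w = 8 = 2^3 = 8 ✓.


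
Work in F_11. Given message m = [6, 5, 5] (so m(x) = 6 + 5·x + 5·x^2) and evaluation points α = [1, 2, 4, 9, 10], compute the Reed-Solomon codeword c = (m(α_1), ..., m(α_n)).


c = [5, 3, 7, 5, 6]

Message polynomial: m(x) = 6 + 5·x + 5·x^2 (mod 11).
For each evaluation point α_i, compute m(α_i) mod 11:
  α_1 = 1: Horner steps 5 → 10 → 5, so m(1) = 5.
  α_2 = 2: Horner steps 5 → 4 → 3, so m(2) = 3.
  α_3 = 4: Horner steps 5 → 3 → 7, so m(4) = 7.
  α_4 = 9: Horner steps 5 → 6 → 5, so m(9) = 5.
  α_5 = 10: Horner steps 5 → 0 → 6, so m(10) = 6.
Codeword c = [5, 3, 7, 5, 6] ∈ F_11^5.


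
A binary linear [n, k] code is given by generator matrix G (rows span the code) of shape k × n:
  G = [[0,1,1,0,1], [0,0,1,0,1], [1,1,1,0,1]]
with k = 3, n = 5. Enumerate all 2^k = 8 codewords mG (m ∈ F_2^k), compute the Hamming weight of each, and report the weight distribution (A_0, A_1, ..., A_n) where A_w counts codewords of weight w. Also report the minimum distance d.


Weight distribution: A_0 = 1, A_1 = 2, A_2 = 2, A_3 = 2, A_4 = 1. Minimum distance d = 1.

Enumerate all 2^3 = 8 messages m ∈ F_2^3.
For each, compute codeword c = mG in F_2^5, then tally its weight.
  m = 000 → c = 00000, weight = 0.
  m = 100 → c = 01101, weight = 3.
  m = 010 → c = 00101, weight = 2.
  m = 110 → c = 01000, weight = 1.
  m = 001 → c = 11101, weight = 4.
  m = 101 → c = 10000, weight = 1.
  m = 011 → c = 11000, weight = 2.
  m = 111 → c = 10101, weight = 3.
Tally weights:
  weight 0: 1 codewords.
  weight 1: 2 codewords.
  weight 2: 2 codewords.
  weight 3: 2 codewords.
  weight 4: 1 codewords.
Minimum distance d = smallest w > 0 with A_w > 0 = 1.
Sanity: Σ A_w = 8 = 2^3 = 8 ✓.


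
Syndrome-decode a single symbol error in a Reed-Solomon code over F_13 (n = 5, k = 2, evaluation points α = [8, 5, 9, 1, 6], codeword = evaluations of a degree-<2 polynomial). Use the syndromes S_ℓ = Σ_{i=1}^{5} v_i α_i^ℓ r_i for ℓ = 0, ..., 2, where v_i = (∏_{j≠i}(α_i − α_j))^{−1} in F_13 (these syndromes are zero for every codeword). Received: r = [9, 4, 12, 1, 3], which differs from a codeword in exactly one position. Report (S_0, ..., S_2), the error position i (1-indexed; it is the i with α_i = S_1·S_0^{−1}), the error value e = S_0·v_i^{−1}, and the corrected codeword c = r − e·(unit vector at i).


S = (1, 5, 12), error at position 2, error magnitude e = 4, c = [9, 0, 12, 1, 3].

Step 1: column multipliers v_i = (∏_{j≠i}(α_i − α_j))^{−1} mod 13.
  i = 1 (α = 8): (8−5)(8−9)(8−1)(8−6) = 3·(−1)·7·2 = −42 ≡ 10, so v_1 = 10^{−1} = 4 (mod 13).
  i = 2 (α = 5): (5−8)(5−9)(5−1)(5−6) = (−3)·(−4)·4·(−1) = −48 ≡ 4, so v_2 = 4^{−1} = 10 (mod 13).
  i = 3 (α = 9): (9−8)(9−5)(9−1)(9−6) = 1·4·8·3 = 96 ≡ 5, so v_3 = 5^{−1} = 8 (mod 13).
  i = 4 (α = 1): (1−8)(1−5)(1−9)(1−6) = (−7)·(−4)·(−8)·(−5) = 1120 ≡ 2, so v_4 = 2^{−1} = 7 (mod 13).
  i = 5 (α = 6): (6−8)(6−5)(6−9)(6−1) = (−2)·1·(−3)·5 = 30 ≡ 4, so v_5 = 4^{−1} = 10 (mod 13).
  v = [4, 10, 8, 7, 10].
Step 2: syndromes of r = [9, 4, 12, 1, 3] (all sums mod 13).
  S_0 = Σ v_i r_i = 4·9 + 10·4 + 8·12 + 7·1 + 10·3 = 209 ≡ 1.
  S_1 = Σ v_i α_i r_i = 4·8·9 + 10·5·4 + 8·9·12 + 7·1·1 + 10·6·3 = 1539 ≡ 5.
  α_i^2 mod 13 = [12, 12, 3, 1, 10].
  S_2 = Σ v_i α_i^2 r_i = 4·12·9 + 10·12·4 + 8·3·12 + 7·1·1 + 10·10·3 = 1507 ≡ 12.
  S = (1, 5, 12) ≠ 0, so r is not a codeword (an error is present).
Step 3: locate the error. For a single error e at position i, S_ℓ = v_i·e·α_i^ℓ, so α_err = S_1/S_0.
  S_0^{−1} = 1^{−1} = 1 (mod 13), so α_err = 5·1 = 5 ≡ 5 = α_2. Error position i = 2.
  Consistency check: S_2/S_1 = 12·8 = 96 ≡ 5 = α_err ✓ (single-error assumption holds).
Step 4: error magnitude e = S_0/v_2 = S_0·∏_{j≠2}(α_2 − α_j) = 1·4 = 4 ≡ 4 (mod 13).
Step 5: correct position 2: c_2 = r_2 − e = 4 − 4 ≡ 0 (mod 13). Hence c = [9, 0, 12, 1, 3].
  Check: interpolating c through the α_i gives m(x) = 11 + 3·x (degree < 2) with m(α_i) = c_i for every i, so c is indeed a codeword.


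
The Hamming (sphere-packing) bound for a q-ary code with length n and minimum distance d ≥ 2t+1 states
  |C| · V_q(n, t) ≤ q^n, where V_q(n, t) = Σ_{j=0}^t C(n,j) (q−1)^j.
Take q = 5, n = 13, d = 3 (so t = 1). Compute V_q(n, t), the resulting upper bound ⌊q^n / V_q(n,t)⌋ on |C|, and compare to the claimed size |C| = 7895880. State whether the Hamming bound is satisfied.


V_q(n, t) = 53, q^n = 1220703125, Hamming bound = 23032134, |C| = 7895880 ≤ bound (satisfied).

Step 1: Compute V_q(n, t) = Σ_{j=0}^1 C(n, j) (q−1)^j.
  j = 0: C(13,0)·(4)^0 = 1·1 = 1.
  j = 1: C(13,1)·(4)^1 = 13·4 = 52.
  V_q(n, t) = 1 + 52 = 53.
Step 2: q^n = 5^13 = 1220703125.
Step 3: Hamming bound ⌊q^n / V_q(n,t)⌋ = ⌊1220703125/53⌋ = 23032134.
Step 4: Compare |C| = 7895880 to 23032134: satisfied.
The claimed |C| lies below the Hamming bound.


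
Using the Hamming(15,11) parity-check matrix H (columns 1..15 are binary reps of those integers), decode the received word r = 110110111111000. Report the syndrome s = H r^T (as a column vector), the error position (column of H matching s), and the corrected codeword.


s = (1, 0, 0, 1)^T, error position = 9, corrected codeword c = 110110110111000

Compute s = H r^T mod 2 one row at a time:
  s_1 = 1 + 1 + 1 + 1 + 1 + 0 + 0 + 0 = 5 ≡ 1 (mod 2).
  s_2 = 1 + 1 + 0 + 1 + 1 + 0 + 0 + 0 = 4 ≡ 0 (mod 2).
  s_3 = 1 + 0 + 0 + 1 + 1 + 1 + 0 + 0 = 4 ≡ 0 (mod 2).
  s_4 = 1 + 0 + 1 + 1 + 1 + 1 + 0 + 0 = 5 ≡ 1 (mod 2).
s = (1, 0, 0, 1)^T — this equals column 9 of H (binary 1001), so error is at position 9.
Correct: flip bit 9 of r = 110110111111000 to get c = 110110110111000.


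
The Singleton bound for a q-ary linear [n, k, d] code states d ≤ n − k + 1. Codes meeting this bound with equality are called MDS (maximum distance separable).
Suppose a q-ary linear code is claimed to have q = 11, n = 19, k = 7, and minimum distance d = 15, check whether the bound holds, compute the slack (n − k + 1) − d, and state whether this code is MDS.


Singleton RHS = n − k + 1 = 13, slack = -2, bound violated (no such code; not MDS).

Singleton bound: d ≤ n − k + 1.
Here n = 19, k = 7, so n − k + 1 = 13.
Given d = 15, check d ≤ 13: NO.
Slack = (n − k + 1) − d = -2.
The slack is negative: d = 15 exceeds n − k + 1 = 13 by 2, so the Singleton bound is violated and no linear [19, 7, 15]_11 code can exist. In particular it is not MDS (MDS requires d = n − k + 1 exactly).
Description: the claimed parameters are [19, 7, 15]_11; such a code would be impossible (violates the Singleton bound).


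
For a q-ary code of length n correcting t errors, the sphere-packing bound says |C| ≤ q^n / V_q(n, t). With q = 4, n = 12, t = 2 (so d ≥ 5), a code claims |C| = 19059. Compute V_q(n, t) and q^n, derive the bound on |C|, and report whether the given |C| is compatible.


V_q(n, t) = 631, q^n = 16777216, Hamming bound = 26588, |C| = 19059 ≤ bound (satisfied).

Step 1: Compute V_q(n, t) = Σ_{j=0}^2 C(n, j) (q−1)^j.
  j = 0: C(12,0)·(3)^0 = 1·1 = 1.
  j = 1: C(12,1)·(3)^1 = 12·3 = 36.
  j = 2: C(12,2)·(3)^2 = 66·9 = 594.
  V_q(n, t) = 1 + 36 + 594 = 631.
Step 2: q^n = 4^12 = 16777216.
Step 3: Hamming bound ⌊q^n / V_q(n,t)⌋ = ⌊16777216/631⌋ = 26588.
Step 4: Compare |C| = 19059 to 26588: satisfied.
The claimed |C| lies below the Hamming bound.


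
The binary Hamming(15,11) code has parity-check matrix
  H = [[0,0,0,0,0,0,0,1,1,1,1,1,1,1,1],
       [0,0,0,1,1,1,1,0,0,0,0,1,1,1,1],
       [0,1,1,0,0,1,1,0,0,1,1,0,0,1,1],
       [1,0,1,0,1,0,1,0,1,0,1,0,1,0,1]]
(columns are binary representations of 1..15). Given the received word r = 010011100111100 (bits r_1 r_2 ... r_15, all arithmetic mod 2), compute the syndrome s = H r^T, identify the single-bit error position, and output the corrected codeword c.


s = (0, 1, 1, 0)^T, error position = 6, corrected codeword c = 010010100111100

Compute s = H r^T mod 2 one row at a time:
  s_1 = 0 + 0 + 1 + 1 + 1 + 1 + 0 + 0 = 4 ≡ 0 (mod 2).
  s_2 = 0 + 1 + 1 + 1 + 1 + 1 + 0 + 0 = 5 ≡ 1 (mod 2).
  s_3 = 1 + 0 + 1 + 1 + 1 + 1 + 0 + 0 = 5 ≡ 1 (mod 2).
  s_4 = 0 + 0 + 1 + 1 + 0 + 1 + 1 + 0 = 4 ≡ 0 (mod 2).
s = (0, 1, 1, 0)^T — this equals column 6 of H (binary 0110), so error is at position 6.
Correct: flip bit 6 of r = 010011100111100 to get c = 010010100111100.


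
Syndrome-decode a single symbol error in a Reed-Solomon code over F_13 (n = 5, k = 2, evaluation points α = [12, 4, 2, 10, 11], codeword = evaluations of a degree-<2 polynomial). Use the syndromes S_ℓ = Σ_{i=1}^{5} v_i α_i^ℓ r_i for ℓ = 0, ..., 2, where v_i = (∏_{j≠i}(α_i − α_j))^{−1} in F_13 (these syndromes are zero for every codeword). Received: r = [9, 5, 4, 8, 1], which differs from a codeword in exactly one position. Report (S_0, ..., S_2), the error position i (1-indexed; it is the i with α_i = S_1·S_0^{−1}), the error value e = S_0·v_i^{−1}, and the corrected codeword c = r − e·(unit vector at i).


S = (6, 1, 11), error at position 5, error magnitude e = 12, c = [9, 5, 4, 8, 2].

Step 1: column multipliers v_i = (∏_{j≠i}(α_i − α_j))^{−1} mod 13.
  i = 1 (α = 12): (12−4)(12−2)(12−10)(12−11) = 8·10·2·1 = 160 ≡ 4, so v_1 = 4^{−1} = 10 (mod 13).
  i = 2 (α = 4): (4−12)(4−2)(4−10)(4−11) = (−8)·2·(−6)·(−7) = −672 ≡ 4, so v_2 = 4^{−1} = 10 (mod 13).
  i = 3 (α = 2): (2−12)(2−4)(2−10)(2−11) = (−10)·(−2)·(−8)·(−9) = 1440 ≡ 10, so v_3 = 10^{−1} = 4 (mod 13).
  i = 4 (α = 10): (10−12)(10−4)(10−2)(10−11) = (−2)·6·8·(−1) = 96 ≡ 5, so v_4 = 5^{−1} = 8 (mod 13).
  i = 5 (α = 11): (11−12)(11−4)(11−2)(11−10) = (−1)·7·9·1 = −63 ≡ 2, so v_5 = 2^{−1} = 7 (mod 13).
  v = [10, 10, 4, 8, 7].
Step 2: syndromes of r = [9, 5, 4, 8, 1] (all sums mod 13).
  S_0 = Σ v_i r_i = 10·9 + 10·5 + 4·4 + 8·8 + 7·1 = 227 ≡ 6.
  S_1 = Σ v_i α_i r_i = 10·12·9 + 10·4·5 + 4·2·4 + 8·10·8 + 7·11·1 = 2029 ≡ 1.
  α_i^2 mod 13 = [1, 3, 4, 9, 4].
  S_2 = Σ v_i α_i^2 r_i = 10·1·9 + 10·3·5 + 4·4·4 + 8·9·8 + 7·4·1 = 908 ≡ 11.
  S = (6, 1, 11) ≠ 0, so r is not a codeword (an error is present).
Step 3: locate the error. For a single error e at position i, S_ℓ = v_i·e·α_i^ℓ, so α_err = S_1/S_0.
  S_0^{−1} = 6^{−1} = 11 (mod 13), so α_err = 1·11 = 11 ≡ 11 = α_5. Error position i = 5.
  Consistency check: S_2/S_1 = 11·1 = 11 ≡ 11 = α_err ✓ (single-error assumption holds).
Step 4: error magnitude e = S_0/v_5 = S_0·∏_{j≠5}(α_5 − α_j) = 6·2 = 12 ≡ 12 (mod 13).
Step 5: correct position 5: c_5 = r_5 − e = 1 − 12 ≡ 2 (mod 13). Hence c = [9, 5, 4, 8, 2].
  Check: interpolating c through the α_i gives m(x) = 3 + 7·x (degree < 2) with m(α_i) = c_i for every i, so c is indeed a codeword.
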